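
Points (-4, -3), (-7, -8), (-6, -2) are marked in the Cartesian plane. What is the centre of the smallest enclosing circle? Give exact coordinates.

Call the three points A, B, C in the order given.
Side lengths²: AB² = 34, AC² = 5, BC² = 37.
Since BC² = 37 < 34 + 5 = 39, the triangle is acute, so the smallest enclosing circle is the circumcircle.
Circumcentre = (-163/26, -131/26), r² = 3145/338.
Centre = (-163/26, -131/26).

(-163/26, -131/26)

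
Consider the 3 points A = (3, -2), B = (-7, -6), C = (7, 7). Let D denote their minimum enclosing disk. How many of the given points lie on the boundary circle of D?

2

Side lengths²: AB² = 116, AC² = 97, BC² = 365.
Since BC² = 365 ≥ 116 + 97 = 213, the angle opposite BC is not acute, so the smallest enclosing circle has BC as diameter.
Centre = midpoint of BC = (0, 0.5), r² = 365/4 = 91.25.
The points at distance exactly r from the centre are B, C — 2 points.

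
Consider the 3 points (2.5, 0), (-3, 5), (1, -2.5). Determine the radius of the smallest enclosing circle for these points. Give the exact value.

4.25

Call the three points A, B, C in the order given.
Side lengths²: AB² = 55.25, AC² = 8.5, BC² = 72.25.
Since BC² = 72.25 ≥ 55.25 + 8.5 = 63.75, the angle opposite BC is not acute, so the smallest enclosing circle has BC as diameter.
Centre = midpoint of BC = (-1, 1.25), r² = 72.25/4 = 18.0625.
r = √(18.0625) = 4.25.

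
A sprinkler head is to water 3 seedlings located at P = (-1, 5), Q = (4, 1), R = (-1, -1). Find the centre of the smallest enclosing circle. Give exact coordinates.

(0.7, 2)

Side lengths²: PQ² = 41, PR² = 36, QR² = 29.
Since PQ² = 41 < 36 + 29 = 65, the triangle is acute, so the smallest enclosing circle is the circumcircle.
Circumcentre = (0.7, 2), r² = 11.89.
Centre = (0.7, 2).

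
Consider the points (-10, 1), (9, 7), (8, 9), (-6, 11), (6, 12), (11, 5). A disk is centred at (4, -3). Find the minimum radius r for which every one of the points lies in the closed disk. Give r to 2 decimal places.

17.20

The required radius is the distance from (4, -3) to the farthest point.
Squared distances: 212, 125, 160, 296, 229, 113.
Maximum is 296, attained at (-6, 11).
r = √296 ≈ 17.20.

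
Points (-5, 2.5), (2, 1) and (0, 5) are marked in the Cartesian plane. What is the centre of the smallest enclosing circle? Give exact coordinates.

Call the three points A, B, C in the order given.
Side lengths²: AB² = 51.25, AC² = 31.25, BC² = 20.
Since AB² = 51.25 ≥ 31.25 + 20 = 51.25, the angle opposite AB is not acute, so the smallest enclosing circle has AB as diameter.
Centre = midpoint of AB = (-1.5, 1.75), r² = 51.25/4 = 12.8125.
Centre = (-1.5, 1.75).

(-1.5, 1.75)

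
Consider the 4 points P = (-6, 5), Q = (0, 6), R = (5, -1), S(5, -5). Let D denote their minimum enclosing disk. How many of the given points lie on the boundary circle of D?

A smallest enclosing disk is always determined by at most three of the input points on its boundary.
The farthest pair is P–S with squared distance 221. The circle on this segment as diameter has centre (-0.5, 0) and r² = 221/4 = 55.25.
Check Q: distance² to centre = 36.25 ≤ 55.25, so it lies inside.
All remaining points lie in this disk, and no smaller disk contains both endpoints, so this is the minimum enclosing circle.
The points at distance exactly r from the centre are P, S — 2 points.

2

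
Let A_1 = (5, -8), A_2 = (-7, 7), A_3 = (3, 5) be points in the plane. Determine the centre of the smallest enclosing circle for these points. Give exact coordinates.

Side lengths²: A_1A_2² = 369, A_1A_3² = 173, A_2A_3² = 104.
Since A_1A_2² = 369 ≥ 173 + 104 = 277, the angle opposite A_1A_2 is not acute, so the smallest enclosing circle has A_1A_2 as diameter.
Centre = midpoint of A_1A_2 = (-1, -0.5), r² = 369/4 = 92.25.
Centre = (-1, -0.5).

(-1, -0.5)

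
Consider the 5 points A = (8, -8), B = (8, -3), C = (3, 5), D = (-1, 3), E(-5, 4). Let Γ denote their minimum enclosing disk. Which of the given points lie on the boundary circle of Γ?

A, E

The farthest pair is A–E with squared distance 313. The circle on this segment as diameter has centre (1.5, -2) and r² = 313/4 = 78.25.
Check B: distance² to centre = 43.25 ≤ 78.25, so it lies inside.
All remaining points lie in this disk, and no smaller disk contains both endpoints, so this is the minimum enclosing circle.
The points at distance exactly r from the centre are A, E — 2 points.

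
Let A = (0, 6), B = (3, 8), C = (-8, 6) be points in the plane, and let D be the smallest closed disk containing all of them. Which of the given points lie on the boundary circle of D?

Side lengths²: AB² = 13, AC² = 64, BC² = 125.
Since BC² = 125 ≥ 64 + 13 = 77, the angle opposite BC is not acute, so the smallest enclosing circle has BC as diameter.
Centre = midpoint of BC = (-2.5, 7), r² = 125/4 = 31.25.
The points at distance exactly r from the centre are B, C — 2 points.

B, C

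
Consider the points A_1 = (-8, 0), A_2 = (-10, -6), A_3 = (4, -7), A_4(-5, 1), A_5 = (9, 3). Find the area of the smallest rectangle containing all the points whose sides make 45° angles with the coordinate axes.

266

In coordinates u = x + y, v = x − y the rectangle is axis-aligned; the map (x,y)→(u,v) scales areas by 2.
u-values: -8, -16, -3, -4, 12; range = 12 − (-16) = 28.
v-values: -8, -4, 11, -6, 6; range = 11 − (-8) = 19.
Area = (28 × 19) / 2 = 266.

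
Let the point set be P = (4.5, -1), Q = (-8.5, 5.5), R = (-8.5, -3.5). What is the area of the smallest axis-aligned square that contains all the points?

169

The bounding box has width 13 and height 9.
An axis-aligned square enclosing the set must have side ≥ max(width, height).
So the minimum side is max(13, 9) = 13.
Area = 13² = 169.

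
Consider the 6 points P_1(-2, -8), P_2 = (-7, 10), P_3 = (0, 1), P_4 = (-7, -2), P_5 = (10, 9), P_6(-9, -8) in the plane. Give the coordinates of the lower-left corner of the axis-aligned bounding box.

x-range [-9, 10], y-range [-8, 10].
The lower-left corner is (-9, -8).

(-9, -8)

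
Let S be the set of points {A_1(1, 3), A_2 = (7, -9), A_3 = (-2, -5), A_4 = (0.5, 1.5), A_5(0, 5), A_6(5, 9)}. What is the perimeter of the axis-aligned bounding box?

54

Width = max x − min x = 7 − (-2) = 9.
Height = max y − min y = 9 − (-9) = 18.
Perimeter = 2(9 + 18) = 54.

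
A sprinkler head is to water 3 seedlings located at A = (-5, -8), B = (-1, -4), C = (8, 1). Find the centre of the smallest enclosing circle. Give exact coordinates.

(1.5, -3.5)

Side lengths²: AB² = 32, AC² = 250, BC² = 106.
Since AC² = 250 ≥ 106 + 32 = 138, the angle opposite AC is not acute, so the smallest enclosing circle has AC as diameter.
Centre = midpoint of AC = (1.5, -3.5), r² = 250/4 = 62.5.
Centre = (1.5, -3.5).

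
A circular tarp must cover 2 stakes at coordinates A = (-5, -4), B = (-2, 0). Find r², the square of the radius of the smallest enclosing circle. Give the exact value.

6.25

The smallest circle enclosing two points has them as diameter endpoints.
Centre = midpoint = (-3.5, -2); r² = |AB|²/4 = 25/4 = 6.25.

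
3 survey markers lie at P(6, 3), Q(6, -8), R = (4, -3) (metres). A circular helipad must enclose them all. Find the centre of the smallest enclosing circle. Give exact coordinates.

Side lengths²: PQ² = 121, PR² = 40, QR² = 29.
Since PQ² = 121 ≥ 40 + 29 = 69, the angle opposite PQ is not acute, so the smallest enclosing circle has PQ as diameter.
Centre = midpoint of PQ = (6, -2.5), r² = 121/4 = 30.25.
Centre = (6, -2.5).

(6, -2.5)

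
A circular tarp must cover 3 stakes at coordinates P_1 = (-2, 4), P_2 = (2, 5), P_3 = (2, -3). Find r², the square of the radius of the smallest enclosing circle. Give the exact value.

17.265625

Side lengths²: P_1P_2² = 17, P_1P_3² = 65, P_2P_3² = 64.
Since P_1P_3² = 65 < 64 + 17 = 81, the triangle is acute, so the smallest enclosing circle is the circumcircle.
Circumcentre = (0.875, 1), r² = 17.265625.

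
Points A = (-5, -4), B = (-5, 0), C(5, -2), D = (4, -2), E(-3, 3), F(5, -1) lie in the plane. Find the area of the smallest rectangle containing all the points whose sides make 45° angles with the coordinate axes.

84.5

In coordinates u = x + y, v = x − y the rectangle is axis-aligned; the map (x,y)→(u,v) scales areas by 2.
u-values: -9, -5, 3, 2, 0, 4; range = 4 − (-9) = 13.
v-values: -1, -5, 7, 6, -6, 6; range = 7 − (-6) = 13.
Area = (13 × 13) / 2 = 84.5.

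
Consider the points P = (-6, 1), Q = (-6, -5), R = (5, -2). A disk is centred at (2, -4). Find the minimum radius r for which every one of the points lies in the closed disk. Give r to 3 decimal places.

The required radius is the distance from (2, -4) to the farthest point.
Squared distances: 89, 65, 13.
Maximum is 89, attained at P.
r = √89 ≈ 9.434.

9.434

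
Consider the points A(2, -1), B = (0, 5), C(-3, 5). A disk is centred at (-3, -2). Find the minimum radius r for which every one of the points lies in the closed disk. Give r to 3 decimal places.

The required radius is the distance from (-3, -2) to the farthest point.
Squared distances: 26, 58, 49.
Maximum is 58, attained at B.
r = √58 ≈ 7.616.

7.616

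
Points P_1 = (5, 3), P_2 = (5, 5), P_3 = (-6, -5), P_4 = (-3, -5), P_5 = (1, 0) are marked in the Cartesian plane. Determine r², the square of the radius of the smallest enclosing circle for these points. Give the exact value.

The farthest pair is P_2–P_3 with squared distance 221. The circle on this segment as diameter has centre (-0.5, 0) and r² = 221/4 = 55.25.
Check P_1: distance² to centre = 39.25 ≤ 55.25, so it lies inside.
All remaining points lie in this disk, and no smaller disk contains both endpoints, so this is the minimum enclosing circle.

55.25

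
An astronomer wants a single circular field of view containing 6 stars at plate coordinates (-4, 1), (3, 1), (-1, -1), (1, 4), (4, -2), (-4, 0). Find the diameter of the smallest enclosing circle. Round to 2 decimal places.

By Welzl's lemma the MEC is supported by two points (diametrically opposite) or three points (on a circumcircle).
The minimum enclosing circle is determined by three boundary points: (-4, 1), (1, 4), (4, -2).
Their circumcentre is (3/26, -5/26) with r² = 6205/338.
The farthest remaining point (-4, 0) is at distance² 5737/338 ≤ 6205/338.
Diameter = 2r = 2√(6205/338) ≈ 8.57.

8.57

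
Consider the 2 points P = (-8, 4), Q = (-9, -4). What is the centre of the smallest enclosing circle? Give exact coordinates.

The smallest circle enclosing two points has them as diameter endpoints.
Centre = midpoint = (-8.5, 0); r² = |PQ|²/4 = 65/4 = 16.25.
Centre = (-8.5, 0).

(-8.5, 0)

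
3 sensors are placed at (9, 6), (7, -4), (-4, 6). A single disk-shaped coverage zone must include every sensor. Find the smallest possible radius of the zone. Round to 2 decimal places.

7.58

Call the three points A, B, C in the order given.
Side lengths²: AB² = 104, AC² = 169, BC² = 221.
Since BC² = 221 < 169 + 104 = 273, the triangle is acute, so the smallest enclosing circle is the circumcircle.
Circumcentre = (2.5, 2.1), r² = 57.46.
r = √(57.46) ≈ 7.58.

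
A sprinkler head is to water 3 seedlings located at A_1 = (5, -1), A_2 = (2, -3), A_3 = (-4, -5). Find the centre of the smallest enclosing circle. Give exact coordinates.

Side lengths²: A_1A_2² = 13, A_1A_3² = 97, A_2A_3² = 40.
Since A_1A_3² = 97 ≥ 40 + 13 = 53, the angle opposite A_1A_3 is not acute, so the smallest enclosing circle has A_1A_3 as diameter.
Centre = midpoint of A_1A_3 = (0.5, -3), r² = 97/4 = 24.25.
Centre = (0.5, -3).

(0.5, -3)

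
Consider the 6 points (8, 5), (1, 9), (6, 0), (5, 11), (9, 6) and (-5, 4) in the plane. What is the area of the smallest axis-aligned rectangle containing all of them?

x ranges over [-5, 9], width 14.
y ranges over [0, 11], height 11.
Area = 14 × 11 = 154.

154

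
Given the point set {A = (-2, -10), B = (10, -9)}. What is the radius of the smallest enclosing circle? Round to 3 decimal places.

The smallest circle enclosing two points has them as diameter endpoints.
Centre = midpoint = (4, -9.5); r² = |AB|²/4 = 145/4 = 36.25.
r = √(36.25) ≈ 6.021.

6.021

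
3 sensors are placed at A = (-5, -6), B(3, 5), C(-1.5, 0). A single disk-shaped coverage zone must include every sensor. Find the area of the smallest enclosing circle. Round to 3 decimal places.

145.299

Side lengths²: AB² = 185, AC² = 48.25, BC² = 45.25.
Since AB² = 185 ≥ 48.25 + 45.25 = 93.5, the angle opposite AB is not acute, so the smallest enclosing circle has AB as diameter.
Centre = midpoint of AB = (-1, -0.5), r² = 185/4 = 46.25.
Area = π·r² = π·46.25 ≈ 145.299.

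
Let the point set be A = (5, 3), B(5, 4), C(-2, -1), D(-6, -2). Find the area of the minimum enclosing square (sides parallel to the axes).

121

The bounding box has width 11 and height 6.
An axis-aligned square enclosing the set must have side ≥ max(width, height).
So the minimum side is max(11, 6) = 11.
Area = 11² = 121.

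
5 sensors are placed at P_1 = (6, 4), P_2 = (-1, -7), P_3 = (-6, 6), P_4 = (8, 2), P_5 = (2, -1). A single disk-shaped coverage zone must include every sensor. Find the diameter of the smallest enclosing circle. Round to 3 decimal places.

15.934

A smallest enclosing disk is always determined by at most three of the input points on its boundary.
The minimum enclosing circle is determined by three boundary points: P_2, P_3, P_4.
Their circumcentre is (1/9, 8/9) with r² = 5141/81.
The farthest remaining point P_1 is at distance² 3593/81 ≤ 5141/81.
Diameter = 2r = 2√(5141/81) ≈ 15.934.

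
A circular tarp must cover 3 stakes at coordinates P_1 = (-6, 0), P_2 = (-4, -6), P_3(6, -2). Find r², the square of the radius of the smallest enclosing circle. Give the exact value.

Side lengths²: P_1P_2² = 40, P_1P_3² = 148, P_2P_3² = 116.
Since P_1P_3² = 148 < 116 + 40 = 156, the triangle is acute, so the smallest enclosing circle is the circumcircle.
Circumcentre = (-1/17, -23/17), r² = 10730/289.

10730/289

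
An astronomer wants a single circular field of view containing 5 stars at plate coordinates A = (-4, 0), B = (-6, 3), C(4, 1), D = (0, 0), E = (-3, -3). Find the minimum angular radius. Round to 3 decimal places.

A smallest enclosing disk is always determined by at most three of the input points on its boundary.
The minimum enclosing circle is determined by three boundary points: B, C, E.
Their circumcentre is (-19/18, 31/18) with r² = 4225/162.
The farthest remaining point A is at distance² 1885/162 ≤ 4225/162.
r = √(4225/162) ≈ 5.107.

5.107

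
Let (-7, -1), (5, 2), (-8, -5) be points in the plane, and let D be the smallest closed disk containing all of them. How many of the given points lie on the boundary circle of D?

Call the three points A, B, C in the order given.
Side lengths²: AB² = 153, AC² = 17, BC² = 218.
Since BC² = 218 ≥ 153 + 17 = 170, the angle opposite BC is not acute, so the smallest enclosing circle has BC as diameter.
Centre = midpoint of BC = (-1.5, -1.5), r² = 218/4 = 54.5.
The points at distance exactly r from the centre are (5, 2), (-8, -5) — 2 points.

2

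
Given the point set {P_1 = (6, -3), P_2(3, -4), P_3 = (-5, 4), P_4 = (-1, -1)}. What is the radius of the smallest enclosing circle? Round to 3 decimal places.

6.519

A smallest enclosing disk is always determined by at most three of the input points on its boundary.
The farthest pair is P_1–P_3 with squared distance 170. The circle on this segment as diameter has centre (0.5, 0.5) and r² = 170/4 = 42.5.
Check P_2: distance² to centre = 26.5 ≤ 42.5, so it lies inside.
All remaining points lie in this disk, and no smaller disk contains both endpoints, so this is the minimum enclosing circle.
r = √(42.5) ≈ 6.519.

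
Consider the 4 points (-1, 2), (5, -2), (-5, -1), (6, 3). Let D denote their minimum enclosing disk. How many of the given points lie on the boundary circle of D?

2

The farthest pair is (-5, -1)–(6, 3) with squared distance 137. The circle on this segment as diameter has centre (0.5, 1) and r² = 137/4 = 34.25.
Check (-1, 2): distance² to centre = 3.25 ≤ 34.25, so it lies inside.
All remaining points lie in this disk, and no smaller disk contains both endpoints, so this is the minimum enclosing circle.
The points at distance exactly r from the centre are (-5, -1), (6, 3) — 2 points.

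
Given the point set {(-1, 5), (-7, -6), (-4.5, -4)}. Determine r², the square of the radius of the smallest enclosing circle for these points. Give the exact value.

39.25

Call the three points A, B, C in the order given.
Side lengths²: AB² = 157, AC² = 93.25, BC² = 10.25.
Since AB² = 157 ≥ 93.25 + 10.25 = 103.5, the angle opposite AB is not acute, so the smallest enclosing circle has AB as diameter.
Centre = midpoint of AB = (-4, -0.5), r² = 157/4 = 39.25.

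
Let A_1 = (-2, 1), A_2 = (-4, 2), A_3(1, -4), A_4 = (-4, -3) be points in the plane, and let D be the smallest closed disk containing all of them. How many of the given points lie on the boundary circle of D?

By Welzl's lemma the MEC is supported by two points (diametrically opposite) or three points (on a circumcircle).
The farthest pair is A_2–A_3 with squared distance 61. The circle on this segment as diameter has centre (-1.5, -1) and r² = 61/4 = 15.25.
Check A_1: distance² to centre = 4.25 ≤ 15.25, so it lies inside.
All remaining points lie in this disk, and no smaller disk contains both endpoints, so this is the minimum enclosing circle.
The points at distance exactly r from the centre are A_2, A_3 — 2 points.

2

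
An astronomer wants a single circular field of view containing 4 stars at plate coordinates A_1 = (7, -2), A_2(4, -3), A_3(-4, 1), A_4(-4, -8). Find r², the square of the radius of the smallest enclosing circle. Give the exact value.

The minimum enclosing circle of a finite set is fixed by two of the points (as a diameter) or three (as a circumcircle).
The minimum enclosing circle is determined by three boundary points: A_1, A_3, A_4.
Their circumcentre is (15/22, -3.5) with r² = 10205/242.
The farthest remaining point A_2 is at distance² 2725/242 ≤ 10205/242.

10205/242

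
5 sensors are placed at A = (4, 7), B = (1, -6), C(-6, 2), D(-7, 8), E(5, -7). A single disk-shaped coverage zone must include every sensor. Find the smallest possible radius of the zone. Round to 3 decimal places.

By Welzl's lemma the MEC is supported by two points (diametrically opposite) or three points (on a circumcircle).
The farthest pair is D–E with squared distance 369. The circle on this segment as diameter has centre (-1, 0.5) and r² = 369/4 = 92.25.
Check A: distance² to centre = 67.25 ≤ 92.25, so it lies inside.
All remaining points lie in this disk, and no smaller disk contains both endpoints, so this is the minimum enclosing circle.
r = √(92.25) ≈ 9.605.

9.605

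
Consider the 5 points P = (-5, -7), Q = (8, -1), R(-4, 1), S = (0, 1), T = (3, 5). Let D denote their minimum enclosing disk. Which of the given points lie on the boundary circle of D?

By Welzl's lemma the MEC is supported by two points (diametrically opposite) or three points (on a circumcircle).
The minimum enclosing circle is determined by three boundary points: P, Q, T.
Their circumcentre is (11/18, -56/27) with r² = 162565/2916.
The farthest remaining point R is at distance² 89557/2916 ≤ 162565/2916.
The points at distance exactly r from the centre are P, Q, T — 3 points.

P, Q, T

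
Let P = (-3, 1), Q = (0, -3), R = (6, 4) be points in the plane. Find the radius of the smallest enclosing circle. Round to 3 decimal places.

4.859

Side lengths²: PQ² = 25, PR² = 90, QR² = 85.
Since PR² = 90 < 85 + 25 = 110, the triangle is acute, so the smallest enclosing circle is the circumcircle.
Circumcentre = (11/6, 1.5), r² = 425/18.
r = √(425/18) ≈ 4.859.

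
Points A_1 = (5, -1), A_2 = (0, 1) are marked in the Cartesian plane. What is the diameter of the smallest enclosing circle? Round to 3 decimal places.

5.385

The smallest circle enclosing two points has them as diameter endpoints.
Centre = midpoint = (2.5, 0); r² = |A_1A_2|²/4 = 29/4 = 7.25.
Diameter = 2r = 2√(7.25) ≈ 5.385.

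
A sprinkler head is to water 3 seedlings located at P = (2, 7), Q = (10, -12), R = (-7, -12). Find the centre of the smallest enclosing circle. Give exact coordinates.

(1.5, -167/38)

Side lengths²: PQ² = 425, PR² = 442, QR² = 289.
Since PR² = 442 < 425 + 289 = 714, the triangle is acute, so the smallest enclosing circle is the circumcircle.
Circumcentre = (1.5, -167/38), r² = 93925/722.
Centre = (1.5, -167/38).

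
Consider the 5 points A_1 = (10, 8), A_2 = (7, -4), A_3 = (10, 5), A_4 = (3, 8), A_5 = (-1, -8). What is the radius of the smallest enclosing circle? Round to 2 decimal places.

A smallest enclosing disk is always determined by at most three of the input points on its boundary.
The farthest pair is A_1–A_5 with squared distance 377. The circle on this segment as diameter has centre (4.5, 0) and r² = 377/4 = 94.25.
Check A_2: distance² to centre = 22.25 ≤ 94.25, so it lies inside.
All remaining points lie in this disk, and no smaller disk contains both endpoints, so this is the minimum enclosing circle.
r = √(94.25) ≈ 9.71.

9.71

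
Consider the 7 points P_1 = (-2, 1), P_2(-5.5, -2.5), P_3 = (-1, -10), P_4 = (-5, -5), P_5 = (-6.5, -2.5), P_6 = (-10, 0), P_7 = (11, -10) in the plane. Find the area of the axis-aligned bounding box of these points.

231

x ranges over [-10, 11], width 21.
y ranges over [-10, 1], height 11.
Area = 21 × 11 = 231.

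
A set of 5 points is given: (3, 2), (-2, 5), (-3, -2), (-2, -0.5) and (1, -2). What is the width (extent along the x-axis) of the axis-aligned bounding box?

6

max x = 3, min x = -3, so width = 6.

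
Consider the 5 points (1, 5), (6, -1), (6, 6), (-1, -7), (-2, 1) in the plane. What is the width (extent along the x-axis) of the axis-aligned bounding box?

max x = 6, min x = -2, so width = 8.

8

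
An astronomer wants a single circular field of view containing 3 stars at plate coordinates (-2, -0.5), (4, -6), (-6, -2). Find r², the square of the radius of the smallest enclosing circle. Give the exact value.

Call the three points A, B, C in the order given.
Side lengths²: AB² = 66.25, AC² = 18.25, BC² = 116.
Since BC² = 116 ≥ 66.25 + 18.25 = 84.5, the angle opposite BC is not acute, so the smallest enclosing circle has BC as diameter.
Centre = midpoint of BC = (-1, -4), r² = 116/4 = 29.

29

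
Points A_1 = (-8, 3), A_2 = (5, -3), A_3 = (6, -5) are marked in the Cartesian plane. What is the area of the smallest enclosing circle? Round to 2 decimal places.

Side lengths²: A_1A_2² = 205, A_1A_3² = 260, A_2A_3² = 5.
Since A_1A_3² = 260 ≥ 205 + 5 = 210, the angle opposite A_1A_3 is not acute, so the smallest enclosing circle has A_1A_3 as diameter.
Centre = midpoint of A_1A_3 = (-1, -1), r² = 260/4 = 65.
Area = π·r² = π·65 ≈ 204.20.

204.20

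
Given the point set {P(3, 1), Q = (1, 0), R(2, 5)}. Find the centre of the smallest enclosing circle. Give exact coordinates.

Side lengths²: PQ² = 5, PR² = 17, QR² = 26.
Since QR² = 26 ≥ 17 + 5 = 22, the angle opposite QR is not acute, so the smallest enclosing circle has QR as diameter.
Centre = midpoint of QR = (1.5, 2.5), r² = 26/4 = 6.5.
Centre = (1.5, 2.5).

(1.5, 2.5)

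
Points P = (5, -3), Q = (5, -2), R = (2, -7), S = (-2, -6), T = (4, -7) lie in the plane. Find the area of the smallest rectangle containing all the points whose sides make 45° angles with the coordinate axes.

In coordinates u = x + y, v = x − y the rectangle is axis-aligned; the map (x,y)→(u,v) scales areas by 2.
u-values: 2, 3, -5, -8, -3; range = 3 − (-8) = 11.
v-values: 8, 7, 9, 4, 11; range = 11 − 4 = 7.
Area = (11 × 7) / 2 = 38.5.

38.5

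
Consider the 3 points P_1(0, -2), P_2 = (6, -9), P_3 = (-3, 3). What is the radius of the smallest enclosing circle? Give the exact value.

Side lengths²: P_1P_2² = 85, P_1P_3² = 34, P_2P_3² = 225.
Since P_2P_3² = 225 ≥ 85 + 34 = 119, the angle opposite P_2P_3 is not acute, so the smallest enclosing circle has P_2P_3 as diameter.
Centre = midpoint of P_2P_3 = (1.5, -3), r² = 225/4 = 56.25.
r = √(56.25) = 7.5.

7.5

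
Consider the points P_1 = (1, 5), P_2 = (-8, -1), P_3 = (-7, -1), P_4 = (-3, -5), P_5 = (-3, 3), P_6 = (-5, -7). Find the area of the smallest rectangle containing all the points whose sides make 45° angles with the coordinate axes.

81

In coordinates u = x + y, v = x − y the rectangle is axis-aligned; the map (x,y)→(u,v) scales areas by 2.
u-values: 6, -9, -8, -8, 0, -12; range = 6 − (-12) = 18.
v-values: -4, -7, -6, 2, -6, 2; range = 2 − (-7) = 9.
Area = (18 × 9) / 2 = 81.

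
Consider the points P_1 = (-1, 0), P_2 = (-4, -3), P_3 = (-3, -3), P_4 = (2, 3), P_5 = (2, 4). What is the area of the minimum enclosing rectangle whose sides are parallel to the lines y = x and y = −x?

13

In coordinates u = x + y, v = x − y the rectangle is axis-aligned; the map (x,y)→(u,v) scales areas by 2.
u-values: -1, -7, -6, 5, 6; range = 6 − (-7) = 13.
v-values: -1, -1, 0, -1, -2; range = 0 − (-2) = 2.
Area = (13 × 2) / 2 = 13.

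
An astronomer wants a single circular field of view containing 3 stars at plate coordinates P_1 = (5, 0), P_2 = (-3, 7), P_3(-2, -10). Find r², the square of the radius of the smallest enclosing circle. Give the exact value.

Side lengths²: P_1P_2² = 113, P_1P_3² = 149, P_2P_3² = 290.
Since P_2P_3² = 290 ≥ 149 + 113 = 262, the angle opposite P_2P_3 is not acute, so the smallest enclosing circle has P_2P_3 as diameter.
Centre = midpoint of P_2P_3 = (-2.5, -1.5), r² = 290/4 = 72.5.

72.5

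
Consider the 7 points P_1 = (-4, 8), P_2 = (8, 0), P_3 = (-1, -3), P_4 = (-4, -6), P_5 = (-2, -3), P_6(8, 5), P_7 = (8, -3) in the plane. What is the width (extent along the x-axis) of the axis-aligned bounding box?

max x = 8, min x = -4, so width = 12.

12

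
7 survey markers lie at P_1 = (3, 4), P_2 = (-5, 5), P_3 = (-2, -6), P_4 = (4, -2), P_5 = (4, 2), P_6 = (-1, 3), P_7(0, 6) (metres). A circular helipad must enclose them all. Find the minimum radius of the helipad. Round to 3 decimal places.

The minimum enclosing circle of a finite set is fixed by two of the points (as a diameter) or three (as a circumcircle).
The minimum enclosing circle is determined by three boundary points: P_2, P_3, P_7.
Their circumcentre is (-41/29, 2/29) with r² = 31265/841.
The farthest remaining point P_1 is at distance² 29380/841 ≤ 31265/841.
r = √(31265/841) ≈ 6.097.

6.097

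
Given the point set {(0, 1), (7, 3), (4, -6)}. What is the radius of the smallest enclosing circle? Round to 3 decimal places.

4.884

Call the three points A, B, C in the order given.
Side lengths²: AB² = 53, AC² = 65, BC² = 90.
Since BC² = 90 < 65 + 53 = 118, the triangle is acute, so the smallest enclosing circle is the circumcircle.
Circumcentre = (167/38, -43/38), r² = 17225/722.
r = √(17225/722) ≈ 4.884.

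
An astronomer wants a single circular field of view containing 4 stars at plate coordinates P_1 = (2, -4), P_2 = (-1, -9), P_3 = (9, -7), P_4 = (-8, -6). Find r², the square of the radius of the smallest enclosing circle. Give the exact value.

72.5

The minimum enclosing circle of a finite set is fixed by two of the points (as a diameter) or three (as a circumcircle).
The farthest pair is P_3–P_4 with squared distance 290. The circle on this segment as diameter has centre (0.5, -6.5) and r² = 290/4 = 72.5.
Check P_1: distance² to centre = 8.5 ≤ 72.5, so it lies inside.
All remaining points lie in this disk, and no smaller disk contains both endpoints, so this is the minimum enclosing circle.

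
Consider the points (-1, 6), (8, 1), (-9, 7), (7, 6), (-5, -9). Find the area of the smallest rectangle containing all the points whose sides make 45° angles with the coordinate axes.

310.5

In coordinates u = x + y, v = x − y the rectangle is axis-aligned; the map (x,y)→(u,v) scales areas by 2.
u-values: 5, 9, -2, 13, -14; range = 13 − (-14) = 27.
v-values: -7, 7, -16, 1, 4; range = 7 − (-16) = 23.
Area = (27 × 23) / 2 = 310.5.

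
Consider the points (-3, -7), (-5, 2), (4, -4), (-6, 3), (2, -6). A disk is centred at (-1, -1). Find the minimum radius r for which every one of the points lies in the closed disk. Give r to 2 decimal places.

6.40

The required radius is the distance from (-1, -1) to the farthest point.
Squared distances: 40, 25, 34, 41, 34.
Maximum is 41, attained at (-6, 3).
r = √41 ≈ 6.40.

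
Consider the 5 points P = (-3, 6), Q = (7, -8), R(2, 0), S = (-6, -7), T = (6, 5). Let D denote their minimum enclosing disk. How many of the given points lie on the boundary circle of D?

The minimum enclosing circle is determined by three boundary points: P, Q, S.
Their circumcentre is (81/86, -151/86) with r² = 279905/3698.
The farthest remaining point T is at distance² 263393/3698 ≤ 279905/3698.
The points at distance exactly r from the centre are P, Q, S — 3 points.

3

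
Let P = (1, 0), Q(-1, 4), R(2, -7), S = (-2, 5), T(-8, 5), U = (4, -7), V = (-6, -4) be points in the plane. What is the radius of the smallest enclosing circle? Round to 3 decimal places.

A smallest enclosing disk is always determined by at most three of the input points on its boundary.
The farthest pair is T–U with squared distance 288. The circle on this segment as diameter has centre (-2, -1) and r² = 288/4 = 72.
Check P: distance² to centre = 10 ≤ 72, so it lies inside.
All remaining points lie in this disk, and no smaller disk contains both endpoints, so this is the minimum enclosing circle.
r = √72 ≈ 8.485.

8.485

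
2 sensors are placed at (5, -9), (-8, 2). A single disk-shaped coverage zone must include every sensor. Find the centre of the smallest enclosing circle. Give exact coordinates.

(-1.5, -3.5)

The smallest circle enclosing two points has them as diameter endpoints.
Centre = midpoint = (-1.5, -3.5); r² = |(5, -9)−(-8, 2)|²/4 = 290/4 = 72.5.
Centre = (-1.5, -3.5).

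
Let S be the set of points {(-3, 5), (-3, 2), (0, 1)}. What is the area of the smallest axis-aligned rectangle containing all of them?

12

x ranges over [-3, 0], width 3.
y ranges over [1, 5], height 4.
Area = 3 × 4 = 12.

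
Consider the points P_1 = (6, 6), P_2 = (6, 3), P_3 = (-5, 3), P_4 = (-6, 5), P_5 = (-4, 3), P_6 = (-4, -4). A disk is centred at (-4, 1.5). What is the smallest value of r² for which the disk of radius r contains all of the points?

120.25

The required radius is the distance from (-4, 1.5) to the farthest point.
Squared distances: 120.25, 102.25, 3.25, 16.25, 2.25, 30.25.
Maximum is 120.25, attained at P_1.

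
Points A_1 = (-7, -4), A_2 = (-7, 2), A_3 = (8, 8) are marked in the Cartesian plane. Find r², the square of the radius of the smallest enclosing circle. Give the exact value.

Side lengths²: A_1A_2² = 36, A_1A_3² = 369, A_2A_3² = 261.
Since A_1A_3² = 369 ≥ 261 + 36 = 297, the angle opposite A_1A_3 is not acute, so the smallest enclosing circle has A_1A_3 as diameter.
Centre = midpoint of A_1A_3 = (0.5, 2), r² = 369/4 = 92.25.

92.25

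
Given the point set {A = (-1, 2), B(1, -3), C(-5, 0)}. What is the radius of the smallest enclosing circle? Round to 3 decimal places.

3.366

Side lengths²: AB² = 29, AC² = 20, BC² = 45.
Since BC² = 45 < 29 + 20 = 49, the triangle is acute, so the smallest enclosing circle is the circumcircle.
Circumcentre = (-1.875, -1.25), r² = 11.328125.
r = √(11.328125) ≈ 3.366.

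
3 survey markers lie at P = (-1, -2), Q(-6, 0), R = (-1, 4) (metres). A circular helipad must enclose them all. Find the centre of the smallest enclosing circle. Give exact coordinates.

Side lengths²: PQ² = 29, PR² = 36, QR² = 41.
Since QR² = 41 < 36 + 29 = 65, the triangle is acute, so the smallest enclosing circle is the circumcircle.
Circumcentre = (-2.7, 1), r² = 11.89.
Centre = (-2.7, 1).

(-2.7, 1)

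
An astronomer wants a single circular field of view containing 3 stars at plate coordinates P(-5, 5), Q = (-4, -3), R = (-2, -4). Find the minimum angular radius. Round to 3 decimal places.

4.743

Side lengths²: PQ² = 65, PR² = 90, QR² = 5.
Since PR² = 90 ≥ 65 + 5 = 70, the angle opposite PR is not acute, so the smallest enclosing circle has PR as diameter.
Centre = midpoint of PR = (-3.5, 0.5), r² = 90/4 = 22.5.
r = √(22.5) ≈ 4.743.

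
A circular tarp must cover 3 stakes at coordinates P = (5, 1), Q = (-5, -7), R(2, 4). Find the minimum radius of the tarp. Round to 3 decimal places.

6.559

Side lengths²: PQ² = 164, PR² = 18, QR² = 170.
Since QR² = 170 < 164 + 18 = 182, the triangle is acute, so the smallest enclosing circle is the circumcircle.
Circumcentre = (-8/9, -17/9), r² = 3485/81.
r = √(3485/81) ≈ 6.559.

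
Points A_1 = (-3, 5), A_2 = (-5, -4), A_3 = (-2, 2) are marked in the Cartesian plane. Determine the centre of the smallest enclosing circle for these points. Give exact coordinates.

Side lengths²: A_1A_2² = 85, A_1A_3² = 10, A_2A_3² = 45.
Since A_1A_2² = 85 ≥ 45 + 10 = 55, the angle opposite A_1A_2 is not acute, so the smallest enclosing circle has A_1A_2 as diameter.
Centre = midpoint of A_1A_2 = (-4, 0.5), r² = 85/4 = 21.25.
Centre = (-4, 0.5).

(-4, 0.5)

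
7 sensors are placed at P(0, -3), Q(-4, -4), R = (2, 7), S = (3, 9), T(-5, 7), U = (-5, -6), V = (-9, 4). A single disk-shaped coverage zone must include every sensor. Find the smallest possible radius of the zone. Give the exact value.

8.5

A smallest enclosing disk is always determined by at most three of the input points on its boundary.
The farthest pair is S–U with squared distance 289. The circle on this segment as diameter has centre (-1, 1.5) and r² = 289/4 = 72.25.
Check P: distance² to centre = 21.25 ≤ 72.25, so it lies inside.
All remaining points lie in this disk, and no smaller disk contains both endpoints, so this is the minimum enclosing circle.
r = √(72.25) = 8.5.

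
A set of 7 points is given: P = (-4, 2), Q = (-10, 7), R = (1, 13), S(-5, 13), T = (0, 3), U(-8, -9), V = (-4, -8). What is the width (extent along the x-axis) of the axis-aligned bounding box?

max x = 1, min x = -10, so width = 11.

11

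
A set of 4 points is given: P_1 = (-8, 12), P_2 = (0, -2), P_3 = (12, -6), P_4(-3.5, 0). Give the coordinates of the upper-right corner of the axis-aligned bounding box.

x-range [-8, 12], y-range [-6, 12].
The upper-right corner is (12, 12).

(12, 12)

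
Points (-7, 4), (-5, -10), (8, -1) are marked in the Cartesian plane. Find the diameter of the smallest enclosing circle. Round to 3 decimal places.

17.678

Call the three points A, B, C in the order given.
Side lengths²: AB² = 200, AC² = 250, BC² = 250.
Since BC² = 250 < 250 + 200 = 450, the triangle is acute, so the smallest enclosing circle is the circumcircle.
Circumcentre = (-0.75, -2.25), r² = 78.125.
Diameter = 2r = 2√(78.125) ≈ 17.678.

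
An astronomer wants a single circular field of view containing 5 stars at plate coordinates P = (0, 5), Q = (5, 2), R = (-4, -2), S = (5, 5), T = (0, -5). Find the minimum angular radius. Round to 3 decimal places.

A smallest enclosing disk is always determined by at most three of the input points on its boundary.
The minimum enclosing circle is determined by three boundary points: R, S, T.
Their circumcentre is (25/22, 15/22) with r² = 8125/242.
The farthest remaining point P is at distance² 4825/242 ≤ 8125/242.
r = √(8125/242) ≈ 5.794.

5.794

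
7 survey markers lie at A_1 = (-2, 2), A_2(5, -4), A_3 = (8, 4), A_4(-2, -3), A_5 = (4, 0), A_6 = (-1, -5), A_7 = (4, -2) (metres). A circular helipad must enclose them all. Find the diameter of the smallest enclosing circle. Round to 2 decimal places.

12.73

The farthest pair is A_3–A_6 with squared distance 162. The circle on this segment as diameter has centre (3.5, -0.5) and r² = 162/4 = 40.5.
Check A_1: distance² to centre = 36.5 ≤ 40.5, so it lies inside.
All remaining points lie in this disk, and no smaller disk contains both endpoints, so this is the minimum enclosing circle.
Diameter = 2r = 2√(40.5) ≈ 12.73.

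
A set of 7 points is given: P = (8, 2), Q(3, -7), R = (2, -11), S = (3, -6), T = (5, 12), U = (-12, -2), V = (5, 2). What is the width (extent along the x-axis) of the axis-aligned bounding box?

20

max x = 8, min x = -12, so width = 20.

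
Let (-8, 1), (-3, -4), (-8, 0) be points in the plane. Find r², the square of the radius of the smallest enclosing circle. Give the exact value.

Call the three points A, B, C in the order given.
Side lengths²: AB² = 50, AC² = 1, BC² = 41.
Since AB² = 50 ≥ 41 + 1 = 42, the angle opposite AB is not acute, so the smallest enclosing circle has AB as diameter.
Centre = midpoint of AB = (-5.5, -1.5), r² = 50/4 = 12.5.

12.5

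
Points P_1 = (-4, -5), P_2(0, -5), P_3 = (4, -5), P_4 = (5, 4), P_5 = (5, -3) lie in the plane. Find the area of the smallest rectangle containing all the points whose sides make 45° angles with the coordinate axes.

In coordinates u = x + y, v = x − y the rectangle is axis-aligned; the map (x,y)→(u,v) scales areas by 2.
u-values: -9, -5, -1, 9, 2; range = 9 − (-9) = 18.
v-values: 1, 5, 9, 1, 8; range = 9 − 1 = 8.
Area = (18 × 8) / 2 = 72.

72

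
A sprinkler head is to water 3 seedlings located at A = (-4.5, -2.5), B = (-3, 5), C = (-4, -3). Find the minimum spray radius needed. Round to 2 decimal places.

Side lengths²: AB² = 58.5, AC² = 0.5, BC² = 65.
Since BC² = 65 ≥ 58.5 + 0.5 = 59, the angle opposite BC is not acute, so the smallest enclosing circle has BC as diameter.
Centre = midpoint of BC = (-3.5, 1), r² = 65/4 = 16.25.
r = √(16.25) ≈ 4.03.

4.03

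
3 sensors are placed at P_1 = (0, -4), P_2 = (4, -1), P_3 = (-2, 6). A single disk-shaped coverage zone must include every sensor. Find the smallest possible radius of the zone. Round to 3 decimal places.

Side lengths²: P_1P_2² = 25, P_1P_3² = 104, P_2P_3² = 85.
Since P_1P_3² = 104 < 85 + 25 = 110, the triangle is acute, so the smallest enclosing circle is the circumcircle.
Circumcentre = (-31/46, 49/46), r² = 27625/1058.
r = √(27625/1058) ≈ 5.110.

5.110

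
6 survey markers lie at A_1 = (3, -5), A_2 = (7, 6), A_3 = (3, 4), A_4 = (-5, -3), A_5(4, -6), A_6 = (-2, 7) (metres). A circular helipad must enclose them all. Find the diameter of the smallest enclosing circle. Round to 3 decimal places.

15.044

By Welzl's lemma the MEC is supported by two points (diametrically opposite) or three points (on a circumcircle).
The minimum enclosing circle is determined by three boundary points: A_2, A_4, A_5.
Their circumcentre is (35/26, 27/26) with r² = 19125/338.
The farthest remaining point A_6 is at distance² 15797/338 ≤ 19125/338.
Diameter = 2r = 2√(19125/338) ≈ 15.044.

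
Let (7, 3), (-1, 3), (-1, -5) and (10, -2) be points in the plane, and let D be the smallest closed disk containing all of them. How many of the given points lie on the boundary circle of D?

3

By Welzl's lemma the MEC is supported by two points (diametrically opposite) or three points (on a circumcircle).
The minimum enclosing circle is determined by three boundary points: (-1, 3), (-1, -5), (10, -2).
Their circumcentre is (42/11, -1) with r² = 4745/121.
The farthest remaining point (7, 3) is at distance² 3161/121 ≤ 4745/121.
The points at distance exactly r from the centre are (-1, 3), (-1, -5), (10, -2) — 3 points.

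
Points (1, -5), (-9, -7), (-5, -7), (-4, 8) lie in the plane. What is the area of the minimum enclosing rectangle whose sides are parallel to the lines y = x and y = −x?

180

In coordinates u = x + y, v = x − y the rectangle is axis-aligned; the map (x,y)→(u,v) scales areas by 2.
u-values: -4, -16, -12, 4; range = 4 − (-16) = 20.
v-values: 6, -2, 2, -12; range = 6 − (-12) = 18.
Area = (20 × 18) / 2 = 180.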